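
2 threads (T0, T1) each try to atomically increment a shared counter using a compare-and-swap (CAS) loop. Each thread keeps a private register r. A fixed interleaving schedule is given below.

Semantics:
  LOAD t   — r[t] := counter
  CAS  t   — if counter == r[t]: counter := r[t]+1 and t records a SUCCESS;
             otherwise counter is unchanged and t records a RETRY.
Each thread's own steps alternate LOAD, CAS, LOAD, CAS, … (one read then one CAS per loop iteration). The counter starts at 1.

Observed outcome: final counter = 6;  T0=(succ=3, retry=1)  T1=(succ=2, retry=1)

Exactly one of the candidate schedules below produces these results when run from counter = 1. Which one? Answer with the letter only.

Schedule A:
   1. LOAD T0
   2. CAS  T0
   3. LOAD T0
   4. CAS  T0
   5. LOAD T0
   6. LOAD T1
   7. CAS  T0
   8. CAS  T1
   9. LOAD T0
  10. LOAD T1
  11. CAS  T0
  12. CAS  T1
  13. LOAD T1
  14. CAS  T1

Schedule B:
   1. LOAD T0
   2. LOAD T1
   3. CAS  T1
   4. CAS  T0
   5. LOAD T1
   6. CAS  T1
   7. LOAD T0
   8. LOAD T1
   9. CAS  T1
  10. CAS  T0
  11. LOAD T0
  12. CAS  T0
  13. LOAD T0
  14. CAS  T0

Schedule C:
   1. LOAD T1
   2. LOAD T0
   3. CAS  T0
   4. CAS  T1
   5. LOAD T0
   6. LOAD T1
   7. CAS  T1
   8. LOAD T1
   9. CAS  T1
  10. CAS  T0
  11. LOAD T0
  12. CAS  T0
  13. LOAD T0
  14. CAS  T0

Run C:
1. LOAD T1 → mem=1 r[T1]=1 [LOAD]
2. LOAD T0 → mem=1 r[T0]=1 [LOAD]
3. CAS T0 → mem=2 r[T0]=1 [OK]
4. CAS T1 → mem=2 r[T1]=1 [RETRY]
5. LOAD T0 → mem=2 r[T0]=2 [LOAD]
6. LOAD T1 → mem=2 r[T1]=2 [LOAD]
7. CAS T1 → mem=3 r[T1]=2 [OK]
8. LOAD T1 → mem=3 r[T1]=3 [LOAD]
9. CAS T1 → mem=4 r[T1]=3 [OK]
10. CAS T0 → mem=4 r[T0]=2 [RETRY]
11. LOAD T0 → mem=4 r[T0]=4 [LOAD]
12. CAS T0 → mem=5 r[T0]=4 [OK]
13. LOAD T0 → mem=5 r[T0]=5 [LOAD]
14. CAS T0 → mem=6 r[T0]=5 [OK]

C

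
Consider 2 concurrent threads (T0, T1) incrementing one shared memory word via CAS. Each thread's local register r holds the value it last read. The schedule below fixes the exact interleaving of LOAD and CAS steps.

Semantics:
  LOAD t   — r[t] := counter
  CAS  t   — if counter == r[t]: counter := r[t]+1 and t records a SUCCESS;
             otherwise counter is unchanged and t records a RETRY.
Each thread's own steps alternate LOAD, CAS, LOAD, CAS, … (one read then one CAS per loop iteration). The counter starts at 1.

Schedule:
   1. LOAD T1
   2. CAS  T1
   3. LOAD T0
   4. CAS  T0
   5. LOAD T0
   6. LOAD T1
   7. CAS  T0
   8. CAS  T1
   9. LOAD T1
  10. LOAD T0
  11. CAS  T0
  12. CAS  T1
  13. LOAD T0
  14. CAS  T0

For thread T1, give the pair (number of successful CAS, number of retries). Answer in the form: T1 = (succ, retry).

T1 = (1, 2)

step 1: T1 LOAD ⇒ load; ctr=1 reg=1
step 2: T1 CAS ⇒ ok; ctr=2 reg=1
step 3: T0 LOAD ⇒ load; ctr=2 reg=2
step 4: T0 CAS ⇒ ok; ctr=3 reg=2
step 5: T0 LOAD ⇒ load; ctr=3 reg=3
step 6: T1 LOAD ⇒ load; ctr=3 reg=3
step 7: T0 CAS ⇒ ok; ctr=4 reg=3
step 8: T1 CAS ⇒ retry; ctr=4 reg=3
step 9: T1 LOAD ⇒ load; ctr=4 reg=4
step 10: T0 LOAD ⇒ load; ctr=4 reg=4
step 11: T0 CAS ⇒ ok; ctr=5 reg=4
step 12: T1 CAS ⇒ retry; ctr=5 reg=4
step 13: T0 LOAD ⇒ load; ctr=5 reg=5
step 14: T0 CAS ⇒ ok; ctr=6 reg=5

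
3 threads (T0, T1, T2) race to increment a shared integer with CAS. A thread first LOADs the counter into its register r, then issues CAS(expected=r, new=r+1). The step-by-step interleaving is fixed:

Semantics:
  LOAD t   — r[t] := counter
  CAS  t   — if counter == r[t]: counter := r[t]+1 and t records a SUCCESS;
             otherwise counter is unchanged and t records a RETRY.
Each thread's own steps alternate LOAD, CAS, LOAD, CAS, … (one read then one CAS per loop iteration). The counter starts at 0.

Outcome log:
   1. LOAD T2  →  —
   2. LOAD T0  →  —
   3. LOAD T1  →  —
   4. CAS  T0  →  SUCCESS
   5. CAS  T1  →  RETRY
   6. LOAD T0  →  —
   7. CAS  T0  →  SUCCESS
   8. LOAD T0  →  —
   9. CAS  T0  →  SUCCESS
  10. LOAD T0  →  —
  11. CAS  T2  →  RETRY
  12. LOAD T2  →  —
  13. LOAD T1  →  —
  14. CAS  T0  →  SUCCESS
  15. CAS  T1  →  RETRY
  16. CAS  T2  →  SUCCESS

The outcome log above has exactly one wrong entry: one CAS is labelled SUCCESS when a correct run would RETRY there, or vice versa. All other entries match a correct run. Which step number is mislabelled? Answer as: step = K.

Correct run:
1. LOAD T2 → mem=0 r[T2]=0 [LOAD]
2. LOAD T0 → mem=0 r[T0]=0 [LOAD]
3. LOAD T1 → mem=0 r[T1]=0 [LOAD]
4. CAS T0 → mem=1 r[T0]=0 [OK]
5. CAS T1 → mem=1 r[T1]=0 [RETRY]
6. LOAD T0 → mem=1 r[T0]=1 [LOAD]
7. CAS T0 → mem=2 r[T0]=1 [OK]
8. LOAD T0 → mem=2 r[T0]=2 [LOAD]
9. CAS T0 → mem=3 r[T0]=2 [OK]
10. LOAD T0 → mem=3 r[T0]=3 [LOAD]
11. CAS T2 → mem=3 r[T2]=0 [RETRY]
12. LOAD T2 → mem=3 r[T2]=3 [LOAD]
13. LOAD T1 → mem=3 r[T1]=3 [LOAD]
14. CAS T0 → mem=4 r[T0]=3 [OK]
15. CAS T1 → mem=4 r[T1]=3 [RETRY]
16. CAS T2 → mem=4 r[T2]=3 [RETRY]
Log disagrees first at step 16.

step = 16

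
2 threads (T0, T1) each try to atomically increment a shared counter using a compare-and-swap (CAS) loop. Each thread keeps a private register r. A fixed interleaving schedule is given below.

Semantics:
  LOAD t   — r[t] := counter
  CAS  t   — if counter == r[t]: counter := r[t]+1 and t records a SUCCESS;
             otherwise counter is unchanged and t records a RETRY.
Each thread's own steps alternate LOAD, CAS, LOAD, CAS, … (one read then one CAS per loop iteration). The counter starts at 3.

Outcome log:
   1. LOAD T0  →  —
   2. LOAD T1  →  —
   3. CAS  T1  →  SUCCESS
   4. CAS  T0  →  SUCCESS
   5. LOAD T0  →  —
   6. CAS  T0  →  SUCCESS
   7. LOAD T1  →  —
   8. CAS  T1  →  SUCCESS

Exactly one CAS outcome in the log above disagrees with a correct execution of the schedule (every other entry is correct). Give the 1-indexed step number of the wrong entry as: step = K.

step = 4

Reference trace:
step 1: T0 LOAD ⇒ load; ctr=3 reg=3
step 2: T1 LOAD ⇒ load; ctr=3 reg=3
step 3: T1 CAS ⇒ ok; ctr=4 reg=3
step 4: T0 CAS ⇒ retry; ctr=4 reg=3
step 5: T0 LOAD ⇒ load; ctr=4 reg=4
step 6: T0 CAS ⇒ ok; ctr=5 reg=4
step 7: T1 LOAD ⇒ load; ctr=5 reg=5
step 8: T1 CAS ⇒ ok; ctr=6 reg=5
Flip is step 4.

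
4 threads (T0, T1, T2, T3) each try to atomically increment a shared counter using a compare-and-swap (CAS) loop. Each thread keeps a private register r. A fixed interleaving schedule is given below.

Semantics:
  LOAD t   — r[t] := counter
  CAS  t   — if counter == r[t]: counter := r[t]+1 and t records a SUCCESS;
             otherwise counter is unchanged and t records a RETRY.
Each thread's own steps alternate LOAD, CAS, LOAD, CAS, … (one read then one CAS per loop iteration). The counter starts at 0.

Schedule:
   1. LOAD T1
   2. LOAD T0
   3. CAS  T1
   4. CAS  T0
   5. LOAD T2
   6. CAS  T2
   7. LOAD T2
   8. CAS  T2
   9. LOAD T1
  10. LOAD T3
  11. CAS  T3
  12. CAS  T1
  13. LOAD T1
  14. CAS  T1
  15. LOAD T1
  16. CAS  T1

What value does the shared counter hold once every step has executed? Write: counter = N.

[1] T1.load  rd  (counter 0, T1.r 0)
[2] T0.load  rd  (counter 0, T0.r 0)
[3] T1.cas  hit  (counter 1, T1.r 0)
[4] T0.cas  miss  (counter 1, T0.r 0)
[5] T2.load  rd  (counter 1, T2.r 1)
[6] T2.cas  hit  (counter 2, T2.r 1)
[7] T2.load  rd  (counter 2, T2.r 2)
[8] T2.cas  hit  (counter 3, T2.r 2)
[9] T1.load  rd  (counter 3, T1.r 3)
[10] T3.load  rd  (counter 3, T3.r 3)
[11] T3.cas  hit  (counter 4, T3.r 3)
[12] T1.cas  miss  (counter 4, T1.r 3)
[13] T1.load  rd  (counter 4, T1.r 4)
[14] T1.cas  hit  (counter 5, T1.r 4)
[15] T1.load  rd  (counter 5, T1.r 5)
[16] T1.cas  hit  (counter 6, T1.r 5)

counter = 6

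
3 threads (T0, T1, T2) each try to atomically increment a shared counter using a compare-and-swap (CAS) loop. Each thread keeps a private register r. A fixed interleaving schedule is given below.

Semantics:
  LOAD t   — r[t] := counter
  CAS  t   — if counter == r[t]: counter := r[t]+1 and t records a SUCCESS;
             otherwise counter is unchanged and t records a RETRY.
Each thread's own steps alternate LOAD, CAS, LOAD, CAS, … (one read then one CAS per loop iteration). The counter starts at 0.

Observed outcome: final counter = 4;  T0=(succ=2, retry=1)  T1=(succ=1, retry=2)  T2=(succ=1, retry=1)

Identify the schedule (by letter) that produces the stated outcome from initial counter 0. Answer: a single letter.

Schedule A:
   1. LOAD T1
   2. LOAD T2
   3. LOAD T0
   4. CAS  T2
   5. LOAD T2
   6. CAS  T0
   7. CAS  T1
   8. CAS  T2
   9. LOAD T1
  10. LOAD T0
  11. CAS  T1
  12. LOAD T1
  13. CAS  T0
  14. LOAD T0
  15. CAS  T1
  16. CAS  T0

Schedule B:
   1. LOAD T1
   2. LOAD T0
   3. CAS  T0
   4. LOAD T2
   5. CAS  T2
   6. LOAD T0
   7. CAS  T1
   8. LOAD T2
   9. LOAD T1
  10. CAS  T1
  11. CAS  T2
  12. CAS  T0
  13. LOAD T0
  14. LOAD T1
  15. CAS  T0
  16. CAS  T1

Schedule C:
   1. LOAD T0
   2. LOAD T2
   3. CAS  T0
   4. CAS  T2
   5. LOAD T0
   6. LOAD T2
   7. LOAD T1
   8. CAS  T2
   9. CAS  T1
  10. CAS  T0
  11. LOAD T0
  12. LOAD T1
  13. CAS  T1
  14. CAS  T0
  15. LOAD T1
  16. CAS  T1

B

Run B:
1. LOAD T1 → mem=0 r[T1]=0 [LOAD]
2. LOAD T0 → mem=0 r[T0]=0 [LOAD]
3. CAS T0 → mem=1 r[T0]=0 [OK]
4. LOAD T2 → mem=1 r[T2]=1 [LOAD]
5. CAS T2 → mem=2 r[T2]=1 [OK]
6. LOAD T0 → mem=2 r[T0]=2 [LOAD]
7. CAS T1 → mem=2 r[T1]=0 [RETRY]
8. LOAD T2 → mem=2 r[T2]=2 [LOAD]
9. LOAD T1 → mem=2 r[T1]=2 [LOAD]
10. CAS T1 → mem=3 r[T1]=2 [OK]
11. CAS T2 → mem=3 r[T2]=2 [RETRY]
12. CAS T0 → mem=3 r[T0]=2 [RETRY]
13. LOAD T0 → mem=3 r[T0]=3 [LOAD]
14. LOAD T1 → mem=3 r[T1]=3 [LOAD]
15. CAS T0 → mem=4 r[T0]=3 [OK]
16. CAS T1 → mem=4 r[T1]=3 [RETRY]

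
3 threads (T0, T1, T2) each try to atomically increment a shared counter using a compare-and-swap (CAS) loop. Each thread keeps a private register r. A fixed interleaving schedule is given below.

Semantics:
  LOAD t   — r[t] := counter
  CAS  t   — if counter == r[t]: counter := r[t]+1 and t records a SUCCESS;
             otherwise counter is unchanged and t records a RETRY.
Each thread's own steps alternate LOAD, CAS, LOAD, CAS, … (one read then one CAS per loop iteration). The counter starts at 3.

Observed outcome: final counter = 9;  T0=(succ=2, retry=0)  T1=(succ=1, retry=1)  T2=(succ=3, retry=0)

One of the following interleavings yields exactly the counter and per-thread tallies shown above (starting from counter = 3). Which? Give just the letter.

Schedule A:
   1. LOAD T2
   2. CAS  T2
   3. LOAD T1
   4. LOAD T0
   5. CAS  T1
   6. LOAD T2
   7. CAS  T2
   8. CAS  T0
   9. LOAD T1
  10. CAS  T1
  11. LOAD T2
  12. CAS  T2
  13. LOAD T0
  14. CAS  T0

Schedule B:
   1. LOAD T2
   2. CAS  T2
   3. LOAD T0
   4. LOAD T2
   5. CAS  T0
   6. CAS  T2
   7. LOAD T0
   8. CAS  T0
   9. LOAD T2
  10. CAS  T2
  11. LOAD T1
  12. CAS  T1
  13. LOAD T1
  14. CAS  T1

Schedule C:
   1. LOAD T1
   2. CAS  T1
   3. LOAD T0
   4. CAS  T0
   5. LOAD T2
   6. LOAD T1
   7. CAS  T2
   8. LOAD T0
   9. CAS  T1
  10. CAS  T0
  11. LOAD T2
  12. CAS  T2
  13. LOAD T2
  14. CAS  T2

Run C:
   1) LOAD T1:  M=3  r_T1=3
   2) CAS  T1:  M=4  r_T1=3 ✓
   3) LOAD T0:  M=4  r_T0=4
   4) CAS  T0:  M=5  r_T0=4 ✓
   5) LOAD T2:  M=5  r_T2=5
   6) LOAD T1:  M=5  r_T1=5
   7) CAS  T2:  M=6  r_T2=5 ✓
   8) LOAD T0:  M=6  r_T0=6
   9) CAS  T1:  M=6  r_T1=5 ✗
  10) CAS  T0:  M=7  r_T0=6 ✓
  11) LOAD T2:  M=7  r_T2=7
  12) CAS  T2:  M=8  r_T2=7 ✓
  13) LOAD T2:  M=8  r_T2=8
  14) CAS  T2:  M=9  r_T2=8 ✓

C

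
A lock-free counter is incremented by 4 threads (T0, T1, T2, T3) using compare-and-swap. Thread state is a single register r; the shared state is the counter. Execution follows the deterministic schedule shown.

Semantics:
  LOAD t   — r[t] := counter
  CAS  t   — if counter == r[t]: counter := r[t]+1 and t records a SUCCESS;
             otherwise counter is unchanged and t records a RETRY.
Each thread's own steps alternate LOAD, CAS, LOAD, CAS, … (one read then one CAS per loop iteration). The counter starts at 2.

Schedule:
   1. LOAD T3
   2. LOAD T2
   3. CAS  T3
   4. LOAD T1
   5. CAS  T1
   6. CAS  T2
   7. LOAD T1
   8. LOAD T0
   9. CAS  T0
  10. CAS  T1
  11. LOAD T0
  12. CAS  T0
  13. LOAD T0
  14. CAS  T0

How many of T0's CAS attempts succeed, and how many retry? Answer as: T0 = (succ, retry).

1. LOAD T3 → mem=2 r[T3]=2 [LOAD]
2. LOAD T2 → mem=2 r[T2]=2 [LOAD]
3. CAS T3 → mem=3 r[T3]=2 [OK]
4. LOAD T1 → mem=3 r[T1]=3 [LOAD]
5. CAS T1 → mem=4 r[T1]=3 [OK]
6. CAS T2 → mem=4 r[T2]=2 [RETRY]
7. LOAD T1 → mem=4 r[T1]=4 [LOAD]
8. LOAD T0 → mem=4 r[T0]=4 [LOAD]
9. CAS T0 → mem=5 r[T0]=4 [OK]
10. CAS T1 → mem=5 r[T1]=4 [RETRY]
11. LOAD T0 → mem=5 r[T0]=5 [LOAD]
12. CAS T0 → mem=6 r[T0]=5 [OK]
13. LOAD T0 → mem=6 r[T0]=6 [LOAD]
14. CAS T0 → mem=7 r[T0]=6 [OK]

T0 = (3, 0)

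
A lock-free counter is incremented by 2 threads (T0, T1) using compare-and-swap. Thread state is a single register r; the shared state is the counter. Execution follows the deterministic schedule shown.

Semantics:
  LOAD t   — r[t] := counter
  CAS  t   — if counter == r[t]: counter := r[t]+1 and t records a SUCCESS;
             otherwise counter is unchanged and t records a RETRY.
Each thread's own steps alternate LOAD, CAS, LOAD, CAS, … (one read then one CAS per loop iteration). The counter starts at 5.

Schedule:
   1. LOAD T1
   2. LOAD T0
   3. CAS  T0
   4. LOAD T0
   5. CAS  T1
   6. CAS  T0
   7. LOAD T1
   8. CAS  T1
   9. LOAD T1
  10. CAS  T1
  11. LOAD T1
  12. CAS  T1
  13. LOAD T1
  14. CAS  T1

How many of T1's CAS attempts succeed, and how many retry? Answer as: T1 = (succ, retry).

1. LOAD T1 → mem=5 r[T1]=5 [LOAD]
2. LOAD T0 → mem=5 r[T0]=5 [LOAD]
3. CAS T0 → mem=6 r[T0]=5 [OK]
4. LOAD T0 → mem=6 r[T0]=6 [LOAD]
5. CAS T1 → mem=6 r[T1]=5 [RETRY]
6. CAS T0 → mem=7 r[T0]=6 [OK]
7. LOAD T1 → mem=7 r[T1]=7 [LOAD]
8. CAS T1 → mem=8 r[T1]=7 [OK]
9. LOAD T1 → mem=8 r[T1]=8 [LOAD]
10. CAS T1 → mem=9 r[T1]=8 [OK]
11. LOAD T1 → mem=9 r[T1]=9 [LOAD]
12. CAS T1 → mem=10 r[T1]=9 [OK]
13. LOAD T1 → mem=10 r[T1]=10 [LOAD]
14. CAS T1 → mem=11 r[T1]=10 [OK]

T1 = (4, 1)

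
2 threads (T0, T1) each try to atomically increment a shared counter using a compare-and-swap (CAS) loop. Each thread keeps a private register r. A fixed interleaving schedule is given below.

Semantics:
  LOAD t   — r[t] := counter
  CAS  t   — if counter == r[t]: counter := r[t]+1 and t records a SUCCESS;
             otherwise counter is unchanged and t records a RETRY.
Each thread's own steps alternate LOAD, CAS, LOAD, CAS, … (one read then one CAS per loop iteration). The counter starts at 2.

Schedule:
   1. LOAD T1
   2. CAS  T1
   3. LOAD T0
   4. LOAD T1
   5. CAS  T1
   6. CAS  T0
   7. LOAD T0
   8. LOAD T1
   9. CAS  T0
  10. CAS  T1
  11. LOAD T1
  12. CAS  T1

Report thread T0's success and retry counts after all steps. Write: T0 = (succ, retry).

#1 T1 reads 2
#2 T1 CAS(2→3) writes; counter now 3
#3 T0 reads 3
#4 T1 reads 3
#5 T1 CAS(3→4) writes; counter now 4
#6 T0 CAS(3→4) fails; counter now 4
#7 T0 reads 4
#8 T1 reads 4
#9 T0 CAS(4→5) writes; counter now 5
#10 T1 CAS(4→5) fails; counter now 5
#11 T1 reads 5
#12 T1 CAS(5→6) writes; counter now 6

T0 = (1, 1)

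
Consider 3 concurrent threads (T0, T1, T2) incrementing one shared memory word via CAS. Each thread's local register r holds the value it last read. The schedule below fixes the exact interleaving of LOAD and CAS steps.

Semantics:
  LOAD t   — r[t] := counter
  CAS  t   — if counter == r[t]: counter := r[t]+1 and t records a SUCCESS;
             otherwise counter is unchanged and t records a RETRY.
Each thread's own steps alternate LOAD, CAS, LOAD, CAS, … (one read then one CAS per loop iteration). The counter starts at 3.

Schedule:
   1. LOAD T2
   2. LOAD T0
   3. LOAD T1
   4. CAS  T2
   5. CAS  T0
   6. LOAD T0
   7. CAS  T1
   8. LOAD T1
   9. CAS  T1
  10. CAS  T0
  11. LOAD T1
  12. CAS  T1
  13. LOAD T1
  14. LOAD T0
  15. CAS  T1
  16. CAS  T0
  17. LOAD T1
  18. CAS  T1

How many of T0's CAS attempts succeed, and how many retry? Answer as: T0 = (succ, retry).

   1) LOAD T2:  M=3  r_T2=3
   2) LOAD T0:  M=3  r_T0=3
   3) LOAD T1:  M=3  r_T1=3
   4) CAS  T2:  M=4  r_T2=3 ✓
   5) CAS  T0:  M=4  r_T0=3 ✗
   6) LOAD T0:  M=4  r_T0=4
   7) CAS  T1:  M=4  r_T1=3 ✗
   8) LOAD T1:  M=4  r_T1=4
   9) CAS  T1:  M=5  r_T1=4 ✓
  10) CAS  T0:  M=5  r_T0=4 ✗
  11) LOAD T1:  M=5  r_T1=5
  12) CAS  T1:  M=6  r_T1=5 ✓
  13) LOAD T1:  M=6  r_T1=6
  14) LOAD T0:  M=6  r_T0=6
  15) CAS  T1:  M=7  r_T1=6 ✓
  16) CAS  T0:  M=7  r_T0=6 ✗
  17) LOAD T1:  M=7  r_T1=7
  18) CAS  T1:  M=8  r_T1=7 ✓

T0 = (0, 3)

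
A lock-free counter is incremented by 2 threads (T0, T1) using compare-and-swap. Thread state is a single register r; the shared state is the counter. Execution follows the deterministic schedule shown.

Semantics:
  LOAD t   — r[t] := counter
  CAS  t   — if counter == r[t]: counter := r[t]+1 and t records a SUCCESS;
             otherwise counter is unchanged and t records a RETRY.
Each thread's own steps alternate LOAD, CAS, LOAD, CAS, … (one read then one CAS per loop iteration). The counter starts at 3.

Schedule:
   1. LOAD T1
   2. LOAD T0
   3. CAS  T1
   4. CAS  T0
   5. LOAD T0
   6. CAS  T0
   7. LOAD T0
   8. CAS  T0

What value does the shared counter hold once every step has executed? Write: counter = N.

T1 LOAD — after: cnt=3, r=3 — load
T0 LOAD — after: cnt=3, r=3 — load
T1 CAS — after: cnt=4, r=3 — ok
T0 CAS — after: cnt=4, r=3 — retry
T0 LOAD — after: cnt=4, r=4 — load
T0 CAS — after: cnt=5, r=4 — ok
T0 LOAD — after: cnt=5, r=5 — load
T0 CAS — after: cnt=6, r=5 — ok

counter = 6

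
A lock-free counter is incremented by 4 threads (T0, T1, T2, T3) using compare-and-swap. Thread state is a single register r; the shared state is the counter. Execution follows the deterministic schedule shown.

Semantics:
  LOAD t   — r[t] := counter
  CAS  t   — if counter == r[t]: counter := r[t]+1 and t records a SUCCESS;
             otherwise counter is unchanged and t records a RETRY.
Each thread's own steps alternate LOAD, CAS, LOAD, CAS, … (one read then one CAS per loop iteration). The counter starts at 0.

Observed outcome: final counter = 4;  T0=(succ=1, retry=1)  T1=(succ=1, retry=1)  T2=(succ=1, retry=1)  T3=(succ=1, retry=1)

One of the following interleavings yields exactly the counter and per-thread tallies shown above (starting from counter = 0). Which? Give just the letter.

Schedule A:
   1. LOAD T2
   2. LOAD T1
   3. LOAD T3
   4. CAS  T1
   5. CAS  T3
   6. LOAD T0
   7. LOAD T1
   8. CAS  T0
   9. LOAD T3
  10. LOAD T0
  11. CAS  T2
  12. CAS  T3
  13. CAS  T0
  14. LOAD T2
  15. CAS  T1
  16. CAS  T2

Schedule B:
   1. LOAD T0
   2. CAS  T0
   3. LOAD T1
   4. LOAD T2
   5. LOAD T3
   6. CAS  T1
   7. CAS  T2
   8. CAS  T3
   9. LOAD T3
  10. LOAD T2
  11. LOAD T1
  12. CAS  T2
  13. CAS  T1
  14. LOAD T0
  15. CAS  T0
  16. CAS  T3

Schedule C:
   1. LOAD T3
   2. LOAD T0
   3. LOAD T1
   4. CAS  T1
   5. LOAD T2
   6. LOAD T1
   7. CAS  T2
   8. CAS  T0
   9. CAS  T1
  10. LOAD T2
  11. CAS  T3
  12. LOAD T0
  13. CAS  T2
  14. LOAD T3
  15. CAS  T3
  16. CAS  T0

Run A:
1. LOAD T2 → mem=0 r[T2]=0 [LOAD]
2. LOAD T1 → mem=0 r[T1]=0 [LOAD]
3. LOAD T3 → mem=0 r[T3]=0 [LOAD]
4. CAS T1 → mem=1 r[T1]=0 [OK]
5. CAS T3 → mem=1 r[T3]=0 [RETRY]
6. LOAD T0 → mem=1 r[T0]=1 [LOAD]
7. LOAD T1 → mem=1 r[T1]=1 [LOAD]
8. CAS T0 → mem=2 r[T0]=1 [OK]
9. LOAD T3 → mem=2 r[T3]=2 [LOAD]
10. LOAD T0 → mem=2 r[T0]=2 [LOAD]
11. CAS T2 → mem=2 r[T2]=0 [RETRY]
12. CAS T3 → mem=3 r[T3]=2 [OK]
13. CAS T0 → mem=3 r[T0]=2 [RETRY]
14. LOAD T2 → mem=3 r[T2]=3 [LOAD]
15. CAS T1 → mem=3 r[T1]=1 [RETRY]
16. CAS T2 → mem=4 r[T2]=3 [OK]

A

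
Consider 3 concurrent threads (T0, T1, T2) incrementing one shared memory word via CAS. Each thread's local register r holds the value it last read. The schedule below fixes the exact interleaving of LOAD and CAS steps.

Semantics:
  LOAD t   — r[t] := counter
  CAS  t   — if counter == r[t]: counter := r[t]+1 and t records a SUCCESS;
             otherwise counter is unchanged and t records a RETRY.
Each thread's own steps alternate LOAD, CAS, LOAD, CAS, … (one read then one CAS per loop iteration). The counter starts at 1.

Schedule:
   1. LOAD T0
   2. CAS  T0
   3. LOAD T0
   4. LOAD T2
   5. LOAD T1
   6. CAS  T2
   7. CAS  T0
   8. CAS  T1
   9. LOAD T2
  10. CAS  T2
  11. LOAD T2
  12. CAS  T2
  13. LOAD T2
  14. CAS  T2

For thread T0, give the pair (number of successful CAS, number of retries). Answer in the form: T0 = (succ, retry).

T0 = (1, 1)

[1] T0.load  rd  (counter 1, T0.r 1)
[2] T0.cas  hit  (counter 2, T0.r 1)
[3] T0.load  rd  (counter 2, T0.r 2)
[4] T2.load  rd  (counter 2, T2.r 2)
[5] T1.load  rd  (counter 2, T1.r 2)
[6] T2.cas  hit  (counter 3, T2.r 2)
[7] T0.cas  miss  (counter 3, T0.r 2)
[8] T1.cas  miss  (counter 3, T1.r 2)
[9] T2.load  rd  (counter 3, T2.r 3)
[10] T2.cas  hit  (counter 4, T2.r 3)
[11] T2.load  rd  (counter 4, T2.r 4)
[12] T2.cas  hit  (counter 5, T2.r 4)
[13] T2.load  rd  (counter 5, T2.r 5)
[14] T2.cas  hit  (counter 6, T2.r 5)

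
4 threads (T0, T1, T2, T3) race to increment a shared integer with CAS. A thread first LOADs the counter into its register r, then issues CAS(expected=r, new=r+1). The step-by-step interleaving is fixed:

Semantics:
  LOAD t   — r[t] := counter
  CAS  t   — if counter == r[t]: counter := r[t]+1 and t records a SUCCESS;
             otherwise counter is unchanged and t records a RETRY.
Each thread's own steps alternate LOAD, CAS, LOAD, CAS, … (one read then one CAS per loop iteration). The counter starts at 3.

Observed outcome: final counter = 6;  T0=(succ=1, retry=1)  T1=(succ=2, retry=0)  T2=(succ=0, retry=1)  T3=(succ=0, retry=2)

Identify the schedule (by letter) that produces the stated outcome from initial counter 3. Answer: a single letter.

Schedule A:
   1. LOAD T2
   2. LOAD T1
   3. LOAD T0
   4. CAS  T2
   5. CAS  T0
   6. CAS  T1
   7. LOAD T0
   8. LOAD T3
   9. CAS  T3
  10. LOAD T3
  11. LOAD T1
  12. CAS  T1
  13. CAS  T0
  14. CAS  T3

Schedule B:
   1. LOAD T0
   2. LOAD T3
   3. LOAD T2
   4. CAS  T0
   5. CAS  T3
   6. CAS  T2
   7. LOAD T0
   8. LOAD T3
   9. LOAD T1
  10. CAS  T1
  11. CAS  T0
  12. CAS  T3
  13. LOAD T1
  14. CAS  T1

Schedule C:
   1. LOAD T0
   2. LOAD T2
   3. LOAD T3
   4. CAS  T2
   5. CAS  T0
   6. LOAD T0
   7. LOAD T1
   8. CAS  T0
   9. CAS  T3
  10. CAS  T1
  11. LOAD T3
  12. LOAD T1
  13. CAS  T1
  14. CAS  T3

Simulating candidate B:
   1) LOAD T0:  M=3  r_T0=3
   2) LOAD T3:  M=3  r_T3=3
   3) LOAD T2:  M=3  r_T2=3
   4) CAS  T0:  M=4  r_T0=3 ✓
   5) CAS  T3:  M=4  r_T3=3 ✗
   6) CAS  T2:  M=4  r_T2=3 ✗
   7) LOAD T0:  M=4  r_T0=4
   8) LOAD T3:  M=4  r_T3=4
   9) LOAD T1:  M=4  r_T1=4
  10) CAS  T1:  M=5  r_T1=4 ✓
  11) CAS  T0:  M=5  r_T0=4 ✗
  12) CAS  T3:  M=5  r_T3=4 ✗
  13) LOAD T1:  M=5  r_T1=5
  14) CAS  T1:  M=6  r_T1=5 ✓

B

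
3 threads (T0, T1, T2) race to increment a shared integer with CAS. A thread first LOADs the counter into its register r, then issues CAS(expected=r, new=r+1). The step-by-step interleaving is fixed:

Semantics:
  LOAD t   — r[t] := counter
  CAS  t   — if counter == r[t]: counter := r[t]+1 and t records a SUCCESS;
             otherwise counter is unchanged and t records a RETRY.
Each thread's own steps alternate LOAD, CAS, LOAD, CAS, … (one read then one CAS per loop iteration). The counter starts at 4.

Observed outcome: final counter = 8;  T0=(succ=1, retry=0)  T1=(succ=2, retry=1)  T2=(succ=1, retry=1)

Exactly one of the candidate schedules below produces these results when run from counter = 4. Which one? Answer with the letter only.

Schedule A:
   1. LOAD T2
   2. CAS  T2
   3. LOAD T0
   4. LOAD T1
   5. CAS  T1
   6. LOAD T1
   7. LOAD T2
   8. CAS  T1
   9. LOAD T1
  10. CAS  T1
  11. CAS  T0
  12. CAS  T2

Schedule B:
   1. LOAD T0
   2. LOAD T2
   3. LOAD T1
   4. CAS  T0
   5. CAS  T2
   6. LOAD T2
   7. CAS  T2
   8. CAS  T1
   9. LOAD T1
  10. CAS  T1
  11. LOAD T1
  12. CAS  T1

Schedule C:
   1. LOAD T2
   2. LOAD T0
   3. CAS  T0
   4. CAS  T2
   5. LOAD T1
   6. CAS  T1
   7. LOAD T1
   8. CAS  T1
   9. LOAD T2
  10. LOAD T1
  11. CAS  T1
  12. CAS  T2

B

Run B:
[1] T0.load  rd  (counter 4, T0.r 4)
[2] T2.load  rd  (counter 4, T2.r 4)
[3] T1.load  rd  (counter 4, T1.r 4)
[4] T0.cas  hit  (counter 5, T0.r 4)
[5] T2.cas  miss  (counter 5, T2.r 4)
[6] T2.load  rd  (counter 5, T2.r 5)
[7] T2.cas  hit  (counter 6, T2.r 5)
[8] T1.cas  miss  (counter 6, T1.r 4)
[9] T1.load  rd  (counter 6, T1.r 6)
[10] T1.cas  hit  (counter 7, T1.r 6)
[11] T1.load  rd  (counter 7, T1.r 7)
[12] T1.cas  hit  (counter 8, T1.r 7)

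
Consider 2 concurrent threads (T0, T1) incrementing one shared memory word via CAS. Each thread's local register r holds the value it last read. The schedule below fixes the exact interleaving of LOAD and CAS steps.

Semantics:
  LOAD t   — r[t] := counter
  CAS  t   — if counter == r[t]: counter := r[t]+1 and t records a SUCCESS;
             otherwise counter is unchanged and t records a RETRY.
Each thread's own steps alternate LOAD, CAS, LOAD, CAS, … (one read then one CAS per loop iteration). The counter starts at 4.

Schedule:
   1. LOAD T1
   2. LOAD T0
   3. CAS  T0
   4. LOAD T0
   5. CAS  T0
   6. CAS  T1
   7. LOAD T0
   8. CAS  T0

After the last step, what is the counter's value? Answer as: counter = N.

#1 T1 reads 4
#2 T0 reads 4
#3 T0 CAS(4→5) writes; counter now 5
#4 T0 reads 5
#5 T0 CAS(5→6) writes; counter now 6
#6 T1 CAS(4→5) fails; counter now 6
#7 T0 reads 6
#8 T0 CAS(6→7) writes; counter now 7

counter = 7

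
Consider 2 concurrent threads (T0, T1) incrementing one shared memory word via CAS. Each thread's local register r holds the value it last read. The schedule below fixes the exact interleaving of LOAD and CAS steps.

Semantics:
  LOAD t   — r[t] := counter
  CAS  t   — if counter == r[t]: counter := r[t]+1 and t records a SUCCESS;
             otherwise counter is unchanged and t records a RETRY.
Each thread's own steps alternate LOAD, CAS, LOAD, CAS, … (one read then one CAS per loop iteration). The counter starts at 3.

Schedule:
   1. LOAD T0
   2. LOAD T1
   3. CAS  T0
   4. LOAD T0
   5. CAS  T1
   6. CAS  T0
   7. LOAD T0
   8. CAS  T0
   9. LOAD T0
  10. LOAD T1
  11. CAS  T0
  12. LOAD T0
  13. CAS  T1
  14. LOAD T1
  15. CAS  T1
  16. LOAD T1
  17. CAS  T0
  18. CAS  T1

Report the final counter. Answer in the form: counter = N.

step 1: T0 LOAD ⇒ load; ctr=3 reg=3
step 2: T1 LOAD ⇒ load; ctr=3 reg=3
step 3: T0 CAS ⇒ ok; ctr=4 reg=3
step 4: T0 LOAD ⇒ load; ctr=4 reg=4
step 5: T1 CAS ⇒ retry; ctr=4 reg=3
step 6: T0 CAS ⇒ ok; ctr=5 reg=4
step 7: T0 LOAD ⇒ load; ctr=5 reg=5
step 8: T0 CAS ⇒ ok; ctr=6 reg=5
step 9: T0 LOAD ⇒ load; ctr=6 reg=6
step 10: T1 LOAD ⇒ load; ctr=6 reg=6
step 11: T0 CAS ⇒ ok; ctr=7 reg=6
step 12: T0 LOAD ⇒ load; ctr=7 reg=7
step 13: T1 CAS ⇒ retry; ctr=7 reg=6
step 14: T1 LOAD ⇒ load; ctr=7 reg=7
step 15: T1 CAS ⇒ ok; ctr=8 reg=7
step 16: T1 LOAD ⇒ load; ctr=8 reg=8
step 17: T0 CAS ⇒ retry; ctr=8 reg=7
step 18: T1 CAS ⇒ ok; ctr=9 reg=8

counter = 9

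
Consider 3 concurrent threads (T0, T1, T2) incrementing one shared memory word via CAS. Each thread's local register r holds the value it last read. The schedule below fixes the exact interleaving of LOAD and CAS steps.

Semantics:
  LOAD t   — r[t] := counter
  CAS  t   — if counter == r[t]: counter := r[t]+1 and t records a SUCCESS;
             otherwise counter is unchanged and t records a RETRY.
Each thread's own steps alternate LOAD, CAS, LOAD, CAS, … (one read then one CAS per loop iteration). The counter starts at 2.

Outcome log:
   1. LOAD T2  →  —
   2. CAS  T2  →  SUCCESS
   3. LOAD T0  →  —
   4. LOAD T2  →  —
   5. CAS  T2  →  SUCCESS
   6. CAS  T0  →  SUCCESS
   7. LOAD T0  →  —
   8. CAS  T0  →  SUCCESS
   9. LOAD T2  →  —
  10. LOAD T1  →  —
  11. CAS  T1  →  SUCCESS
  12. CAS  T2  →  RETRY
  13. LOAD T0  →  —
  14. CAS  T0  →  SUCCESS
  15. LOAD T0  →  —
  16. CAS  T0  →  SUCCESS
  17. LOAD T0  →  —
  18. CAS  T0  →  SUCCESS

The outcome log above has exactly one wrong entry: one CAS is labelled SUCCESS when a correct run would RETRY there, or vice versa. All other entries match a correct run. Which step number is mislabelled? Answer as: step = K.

step = 6

Re-executing:
step 1: T2 LOAD ⇒ load; ctr=2 reg=2
step 2: T2 CAS ⇒ ok; ctr=3 reg=2
step 3: T0 LOAD ⇒ load; ctr=3 reg=3
step 4: T2 LOAD ⇒ load; ctr=3 reg=3
step 5: T2 CAS ⇒ ok; ctr=4 reg=3
step 6: T0 CAS ⇒ retry; ctr=4 reg=3
step 7: T0 LOAD ⇒ load; ctr=4 reg=4
step 8: T0 CAS ⇒ ok; ctr=5 reg=4
step 9: T2 LOAD ⇒ load; ctr=5 reg=5
step 10: T1 LOAD ⇒ load; ctr=5 reg=5
step 11: T1 CAS ⇒ ok; ctr=6 reg=5
step 12: T2 CAS ⇒ retry; ctr=6 reg=5
step 13: T0 LOAD ⇒ load; ctr=6 reg=6
step 14: T0 CAS ⇒ ok; ctr=7 reg=6
step 15: T0 LOAD ⇒ load; ctr=7 reg=7
step 16: T0 CAS ⇒ ok; ctr=8 reg=7
step 17: T0 LOAD ⇒ load; ctr=8 reg=8
step 18: T0 CAS ⇒ ok; ctr=9 reg=8
Flip is step 6.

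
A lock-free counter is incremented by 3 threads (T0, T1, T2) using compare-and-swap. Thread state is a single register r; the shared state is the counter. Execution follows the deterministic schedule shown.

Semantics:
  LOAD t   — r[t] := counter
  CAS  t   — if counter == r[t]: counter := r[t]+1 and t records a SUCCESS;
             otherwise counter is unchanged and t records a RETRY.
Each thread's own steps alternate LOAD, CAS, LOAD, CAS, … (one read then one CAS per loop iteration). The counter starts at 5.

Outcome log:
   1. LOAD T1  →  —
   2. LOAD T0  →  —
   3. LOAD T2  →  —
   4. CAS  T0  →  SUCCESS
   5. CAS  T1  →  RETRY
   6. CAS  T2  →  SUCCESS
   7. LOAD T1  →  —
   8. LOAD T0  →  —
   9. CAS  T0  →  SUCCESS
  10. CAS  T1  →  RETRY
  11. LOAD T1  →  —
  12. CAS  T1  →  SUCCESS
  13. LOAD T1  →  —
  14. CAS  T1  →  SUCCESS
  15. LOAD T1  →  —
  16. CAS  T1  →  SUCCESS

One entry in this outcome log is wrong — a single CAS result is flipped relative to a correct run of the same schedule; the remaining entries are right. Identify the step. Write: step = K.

Reference trace:
   1) LOAD T1:  M=5  r_T1=5
   2) LOAD T0:  M=5  r_T0=5
   3) LOAD T2:  M=5  r_T2=5
   4) CAS  T0:  M=6  r_T0=5 ✓
   5) CAS  T1:  M=6  r_T1=5 ✗
   6) CAS  T2:  M=6  r_T2=5 ✗
   7) LOAD T1:  M=6  r_T1=6
   8) LOAD T0:  M=6  r_T0=6
   9) CAS  T0:  M=7  r_T0=6 ✓
  10) CAS  T1:  M=7  r_T1=6 ✗
  11) LOAD T1:  M=7  r_T1=7
  12) CAS  T1:  M=8  r_T1=7 ✓
  13) LOAD T1:  M=8  r_T1=8
  14) CAS  T1:  M=9  r_T1=8 ✓
  15) LOAD T1:  M=9  r_T1=9
  16) CAS  T1:  M=10  r_T1=9 ✓
Mismatch at 6.

step = 6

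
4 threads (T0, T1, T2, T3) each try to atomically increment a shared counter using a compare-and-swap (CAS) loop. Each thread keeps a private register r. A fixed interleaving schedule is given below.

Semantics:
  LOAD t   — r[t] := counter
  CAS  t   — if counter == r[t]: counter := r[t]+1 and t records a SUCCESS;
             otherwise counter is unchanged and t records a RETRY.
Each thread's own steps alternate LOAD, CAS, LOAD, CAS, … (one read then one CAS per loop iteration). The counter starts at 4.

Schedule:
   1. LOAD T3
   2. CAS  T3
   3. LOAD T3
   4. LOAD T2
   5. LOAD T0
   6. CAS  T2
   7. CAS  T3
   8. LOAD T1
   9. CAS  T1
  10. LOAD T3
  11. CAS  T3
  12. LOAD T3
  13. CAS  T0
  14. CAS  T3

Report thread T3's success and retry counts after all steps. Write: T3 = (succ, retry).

T3 = (3, 1)

step 1: T3 LOAD ⇒ load; ctr=4 reg=4
step 2: T3 CAS ⇒ ok; ctr=5 reg=4
step 3: T3 LOAD ⇒ load; ctr=5 reg=5
step 4: T2 LOAD ⇒ load; ctr=5 reg=5
step 5: T0 LOAD ⇒ load; ctr=5 reg=5
step 6: T2 CAS ⇒ ok; ctr=6 reg=5
step 7: T3 CAS ⇒ retry; ctr=6 reg=5
step 8: T1 LOAD ⇒ load; ctr=6 reg=6
step 9: T1 CAS ⇒ ok; ctr=7 reg=6
step 10: T3 LOAD ⇒ load; ctr=7 reg=7
step 11: T3 CAS ⇒ ok; ctr=8 reg=7
step 12: T3 LOAD ⇒ load; ctr=8 reg=8
step 13: T0 CAS ⇒ retry; ctr=8 reg=5
step 14: T3 CAS ⇒ ok; ctr=9 reg=8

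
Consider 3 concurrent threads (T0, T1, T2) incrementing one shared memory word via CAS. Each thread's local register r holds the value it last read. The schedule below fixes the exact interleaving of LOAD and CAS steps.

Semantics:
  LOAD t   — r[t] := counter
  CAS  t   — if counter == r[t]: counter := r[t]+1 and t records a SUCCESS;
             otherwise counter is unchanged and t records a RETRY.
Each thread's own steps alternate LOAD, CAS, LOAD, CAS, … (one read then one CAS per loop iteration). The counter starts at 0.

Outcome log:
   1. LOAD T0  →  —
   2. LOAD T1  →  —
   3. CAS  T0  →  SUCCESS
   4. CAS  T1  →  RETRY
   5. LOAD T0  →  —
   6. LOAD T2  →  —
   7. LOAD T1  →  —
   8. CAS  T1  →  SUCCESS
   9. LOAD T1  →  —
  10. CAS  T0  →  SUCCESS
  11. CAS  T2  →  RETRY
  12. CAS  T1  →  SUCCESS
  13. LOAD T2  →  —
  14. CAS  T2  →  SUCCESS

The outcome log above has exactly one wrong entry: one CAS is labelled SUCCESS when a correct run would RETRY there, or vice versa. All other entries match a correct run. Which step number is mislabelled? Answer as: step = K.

Reference trace:
step 1: T0 LOAD ⇒ load; ctr=0 reg=0
step 2: T1 LOAD ⇒ load; ctr=0 reg=0
step 3: T0 CAS ⇒ ok; ctr=1 reg=0
step 4: T1 CAS ⇒ retry; ctr=1 reg=0
step 5: T0 LOAD ⇒ load; ctr=1 reg=1
step 6: T2 LOAD ⇒ load; ctr=1 reg=1
step 7: T1 LOAD ⇒ load; ctr=1 reg=1
step 8: T1 CAS ⇒ ok; ctr=2 reg=1
step 9: T1 LOAD ⇒ load; ctr=2 reg=2
step 10: T0 CAS ⇒ retry; ctr=2 reg=1
step 11: T2 CAS ⇒ retry; ctr=2 reg=1
step 12: T1 CAS ⇒ ok; ctr=3 reg=2
step 13: T2 LOAD ⇒ load; ctr=3 reg=3
step 14: T2 CAS ⇒ ok; ctr=4 reg=3
Mismatch at 10.

step = 10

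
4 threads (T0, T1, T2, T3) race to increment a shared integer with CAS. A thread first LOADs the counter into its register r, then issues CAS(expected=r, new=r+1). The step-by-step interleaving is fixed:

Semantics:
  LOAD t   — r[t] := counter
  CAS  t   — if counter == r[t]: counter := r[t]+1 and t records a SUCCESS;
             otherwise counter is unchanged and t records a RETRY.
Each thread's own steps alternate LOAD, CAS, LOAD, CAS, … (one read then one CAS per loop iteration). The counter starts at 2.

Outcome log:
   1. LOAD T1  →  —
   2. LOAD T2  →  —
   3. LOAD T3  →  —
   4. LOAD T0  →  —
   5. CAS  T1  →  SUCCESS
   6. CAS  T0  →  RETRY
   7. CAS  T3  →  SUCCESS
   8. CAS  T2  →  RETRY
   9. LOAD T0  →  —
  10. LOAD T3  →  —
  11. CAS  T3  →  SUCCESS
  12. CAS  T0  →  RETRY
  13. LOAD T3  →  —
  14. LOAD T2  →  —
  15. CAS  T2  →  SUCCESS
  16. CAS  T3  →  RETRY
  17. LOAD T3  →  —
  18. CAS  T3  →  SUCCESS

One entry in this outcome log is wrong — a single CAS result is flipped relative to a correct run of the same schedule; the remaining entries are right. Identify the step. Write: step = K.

step = 7

Reference trace:
   1) LOAD T1:  M=2  r_T1=2
   2) LOAD T2:  M=2  r_T2=2
   3) LOAD T3:  M=2  r_T3=2
   4) LOAD T0:  M=2  r_T0=2
   5) CAS  T1:  M=3  r_T1=2 ✓
   6) CAS  T0:  M=3  r_T0=2 ✗
   7) CAS  T3:  M=3  r_T3=2 ✗
   8) CAS  T2:  M=3  r_T2=2 ✗
   9) LOAD T0:  M=3  r_T0=3
  10) LOAD T3:  M=3  r_T3=3
  11) CAS  T3:  M=4  r_T3=3 ✓
  12) CAS  T0:  M=4  r_T0=3 ✗
  13) LOAD T3:  M=4  r_T3=4
  14) LOAD T2:  M=4  r_T2=4
  15) CAS  T2:  M=5  r_T2=4 ✓
  16) CAS  T3:  M=5  r_T3=4 ✗
  17) LOAD T3:  M=5  r_T3=5
  18) CAS  T3:  M=6  r_T3=5 ✓
Flip is step 7.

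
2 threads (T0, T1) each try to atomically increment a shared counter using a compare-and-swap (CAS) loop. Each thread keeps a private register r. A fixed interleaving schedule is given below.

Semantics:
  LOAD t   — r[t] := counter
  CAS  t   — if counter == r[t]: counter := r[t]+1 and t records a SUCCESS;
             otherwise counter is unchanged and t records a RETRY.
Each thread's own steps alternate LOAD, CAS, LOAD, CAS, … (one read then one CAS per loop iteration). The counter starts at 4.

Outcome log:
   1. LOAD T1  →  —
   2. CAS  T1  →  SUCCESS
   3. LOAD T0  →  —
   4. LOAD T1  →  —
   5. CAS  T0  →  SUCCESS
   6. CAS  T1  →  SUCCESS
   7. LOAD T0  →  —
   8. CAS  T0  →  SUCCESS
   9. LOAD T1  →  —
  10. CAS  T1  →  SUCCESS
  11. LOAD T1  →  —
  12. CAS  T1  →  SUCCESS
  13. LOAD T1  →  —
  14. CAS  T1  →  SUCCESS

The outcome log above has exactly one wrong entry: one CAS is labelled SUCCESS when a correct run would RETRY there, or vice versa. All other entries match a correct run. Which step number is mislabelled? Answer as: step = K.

step = 6

Re-executing:
#1 T1 reads 4
#2 T1 CAS(4→5) writes; counter now 5
#3 T0 reads 5
#4 T1 reads 5
#5 T0 CAS(5→6) writes; counter now 6
#6 T1 CAS(5→6) fails; counter now 6
#7 T0 reads 6
#8 T0 CAS(6→7) writes; counter now 7
#9 T1 reads 7
#10 T1 CAS(7→8) writes; counter now 8
#11 T1 reads 8
#12 T1 CAS(8→9) writes; counter now 9
#13 T1 reads 9
#14 T1 CAS(9→10) writes; counter now 10
Flip is step 6.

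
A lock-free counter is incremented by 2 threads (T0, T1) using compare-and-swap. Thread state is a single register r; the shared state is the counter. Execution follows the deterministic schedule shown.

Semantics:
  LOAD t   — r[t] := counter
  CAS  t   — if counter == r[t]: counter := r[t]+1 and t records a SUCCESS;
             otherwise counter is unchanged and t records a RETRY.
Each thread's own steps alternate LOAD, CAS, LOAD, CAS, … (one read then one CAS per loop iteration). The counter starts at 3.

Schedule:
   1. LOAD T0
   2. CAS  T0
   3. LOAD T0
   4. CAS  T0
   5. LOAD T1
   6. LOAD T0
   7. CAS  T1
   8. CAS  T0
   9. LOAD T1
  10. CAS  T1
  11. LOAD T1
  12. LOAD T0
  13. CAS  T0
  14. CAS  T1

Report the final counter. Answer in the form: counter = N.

counter = 8

#1 T0 reads 3
#2 T0 CAS(3→4) writes; counter now 4
#3 T0 reads 4
#4 T0 CAS(4→5) writes; counter now 5
#5 T1 reads 5
#6 T0 reads 5
#7 T1 CAS(5→6) writes; counter now 6
#8 T0 CAS(5→6) fails; counter now 6
#9 T1 reads 6
#10 T1 CAS(6→7) writes; counter now 7
#11 T1 reads 7
#12 T0 reads 7
#13 T0 CAS(7→8) writes; counter now 8
#14 T1 CAS(7→8) fails; counter now 8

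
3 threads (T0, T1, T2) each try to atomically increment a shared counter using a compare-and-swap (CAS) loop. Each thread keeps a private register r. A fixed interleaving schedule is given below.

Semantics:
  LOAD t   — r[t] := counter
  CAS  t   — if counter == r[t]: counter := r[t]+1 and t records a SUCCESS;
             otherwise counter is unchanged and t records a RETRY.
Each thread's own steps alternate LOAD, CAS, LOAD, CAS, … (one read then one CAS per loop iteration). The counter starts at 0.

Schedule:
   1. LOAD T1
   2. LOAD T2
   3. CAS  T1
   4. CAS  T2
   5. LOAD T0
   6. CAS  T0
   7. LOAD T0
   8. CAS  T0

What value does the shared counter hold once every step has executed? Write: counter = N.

counter = 3

#1 T1 reads 0
#2 T2 reads 0
#3 T1 CAS(0→1) writes; counter now 1
#4 T2 CAS(0→1) fails; counter now 1
#5 T0 reads 1
#6 T0 CAS(1→2) writes; counter now 2
#7 T0 reads 2
#8 T0 CAS(2→3) writes; counter now 3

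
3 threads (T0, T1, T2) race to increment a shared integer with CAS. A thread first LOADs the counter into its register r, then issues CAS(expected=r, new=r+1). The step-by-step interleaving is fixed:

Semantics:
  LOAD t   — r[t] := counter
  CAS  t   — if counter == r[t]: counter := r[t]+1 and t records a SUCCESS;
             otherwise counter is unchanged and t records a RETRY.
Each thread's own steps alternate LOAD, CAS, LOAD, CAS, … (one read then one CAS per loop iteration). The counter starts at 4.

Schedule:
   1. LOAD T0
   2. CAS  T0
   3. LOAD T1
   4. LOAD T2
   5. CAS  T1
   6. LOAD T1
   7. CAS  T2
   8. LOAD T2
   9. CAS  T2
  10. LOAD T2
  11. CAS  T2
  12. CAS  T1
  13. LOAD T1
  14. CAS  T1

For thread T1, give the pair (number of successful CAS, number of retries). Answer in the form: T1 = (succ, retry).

[1] T0.load  rd  (counter 4, T0.r 4)
[2] T0.cas  hit  (counter 5, T0.r 4)
[3] T1.load  rd  (counter 5, T1.r 5)
[4] T2.load  rd  (counter 5, T2.r 5)
[5] T1.cas  hit  (counter 6, T1.r 5)
[6] T1.load  rd  (counter 6, T1.r 6)
[7] T2.cas  miss  (counter 6, T2.r 5)
[8] T2.load  rd  (counter 6, T2.r 6)
[9] T2.cas  hit  (counter 7, T2.r 6)
[10] T2.load  rd  (counter 7, T2.r 7)
[11] T2.cas  hit  (counter 8, T2.r 7)
[12] T1.cas  miss  (counter 8, T1.r 6)
[13] T1.load  rd  (counter 8, T1.r 8)
[14] T1.cas  hit  (counter 9, T1.r 8)

T1 = (2, 1)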